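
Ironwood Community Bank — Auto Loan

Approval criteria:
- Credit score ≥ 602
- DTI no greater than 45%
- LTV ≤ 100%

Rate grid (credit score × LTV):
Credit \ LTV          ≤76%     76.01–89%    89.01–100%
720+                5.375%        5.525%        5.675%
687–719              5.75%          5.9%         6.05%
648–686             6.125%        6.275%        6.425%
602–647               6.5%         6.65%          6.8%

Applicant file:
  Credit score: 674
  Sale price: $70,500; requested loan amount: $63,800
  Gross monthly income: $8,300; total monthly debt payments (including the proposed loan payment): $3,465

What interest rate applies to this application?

Credit score 674 ≥ 602; Debt-to-income = 3,465/8,300 = 41.7% — meets 45% limit
LTV = 63,800/70,500 = 90.5% ≤ 100%
Row: 674 falls in 648–686. Column: 90.5% falls in 89.01–100%. Rate = 6.425%.

6.425%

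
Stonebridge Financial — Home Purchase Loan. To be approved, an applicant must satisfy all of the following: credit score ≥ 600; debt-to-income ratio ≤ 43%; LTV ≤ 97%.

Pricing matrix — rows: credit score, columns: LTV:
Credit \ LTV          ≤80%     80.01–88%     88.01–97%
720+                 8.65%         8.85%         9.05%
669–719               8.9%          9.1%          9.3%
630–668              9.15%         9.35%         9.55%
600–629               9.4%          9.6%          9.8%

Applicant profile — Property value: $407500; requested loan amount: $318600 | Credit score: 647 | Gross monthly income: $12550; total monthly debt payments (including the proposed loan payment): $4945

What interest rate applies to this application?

9.15%

Credit score 647 ≥ 600; DTI = 4,945/12,550 = 39.4% ≤ 43%
LTV = 318,600/407,500 = 78.2% ≤ 97%
Score 647 is in the 630–668 band; LTV 78.2% is in the ≤80% band → 9.15%.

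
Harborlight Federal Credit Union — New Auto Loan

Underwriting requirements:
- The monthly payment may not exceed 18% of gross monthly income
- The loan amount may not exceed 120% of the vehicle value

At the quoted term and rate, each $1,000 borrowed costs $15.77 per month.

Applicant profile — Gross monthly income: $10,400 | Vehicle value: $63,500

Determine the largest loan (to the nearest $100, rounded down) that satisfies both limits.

Payment cap: 18% × $10,400 = $1,872/month.
At $15.77 per $1,000, that supports 1,872/15.77 × 1,000 ≈ $118,706 → $118,700.
LTV cap: 120% × $63,500 = $76,200 → $76,200.
Binding constraint: loan-to-value.

$76,200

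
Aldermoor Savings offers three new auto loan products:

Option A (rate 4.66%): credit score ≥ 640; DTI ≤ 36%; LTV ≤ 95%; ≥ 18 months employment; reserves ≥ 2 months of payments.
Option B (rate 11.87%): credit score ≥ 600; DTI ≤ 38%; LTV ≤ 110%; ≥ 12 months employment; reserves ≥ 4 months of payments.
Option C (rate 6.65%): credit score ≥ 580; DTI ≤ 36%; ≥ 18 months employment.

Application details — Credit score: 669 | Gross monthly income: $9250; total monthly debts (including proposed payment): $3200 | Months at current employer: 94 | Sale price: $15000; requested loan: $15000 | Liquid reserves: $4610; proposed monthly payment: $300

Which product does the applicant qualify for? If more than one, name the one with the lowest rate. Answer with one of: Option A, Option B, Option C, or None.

Option C

DTI = 3,200/9,250 = 34.6%.
LTV = 15,000/15,000 = 100%.
Reserves = 4,610/300 = 15.4 months.
Option A: score 669 ≥ 640; DTI 34.6% ≤ 36%; LTV 100% > 95%; employment 94 ≥ 18 mo; reserves 15.4 ≥ 2 mo → does not qualify.
Option B: score 669 ≥ 600; DTI 34.6% ≤ 38%; LTV 100% ≤ 110%; employment 94 ≥ 12 mo; reserves 15.4 ≥ 4 mo → qualifies.
Option C: score 669 ≥ 580; DTI 34.6% ≤ 36%; employment 94 ≥ 18 mo → qualifies.
Qualifying: Option B, Option C. Lowest rate is 6.65% → Option C.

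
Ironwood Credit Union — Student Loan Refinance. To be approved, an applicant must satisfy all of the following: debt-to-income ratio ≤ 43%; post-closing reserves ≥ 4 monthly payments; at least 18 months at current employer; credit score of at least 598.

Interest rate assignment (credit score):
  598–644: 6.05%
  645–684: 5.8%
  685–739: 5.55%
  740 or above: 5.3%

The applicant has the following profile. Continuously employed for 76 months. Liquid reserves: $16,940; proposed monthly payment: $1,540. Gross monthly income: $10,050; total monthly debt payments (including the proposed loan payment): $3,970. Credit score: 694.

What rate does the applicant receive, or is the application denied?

Approved at 5.55%

Credit score 694 ≥ 598 (meets minimum)
Reserves = 16,940/1,540 = 11.0 months ≥ 4
Employment 76 ≥ 18 months
Debt-to-income = 3,970/10,050 = 39.5% — meets 43% limit
All requirements met. Score 694 falls in the 685–739 tier → 5.55%.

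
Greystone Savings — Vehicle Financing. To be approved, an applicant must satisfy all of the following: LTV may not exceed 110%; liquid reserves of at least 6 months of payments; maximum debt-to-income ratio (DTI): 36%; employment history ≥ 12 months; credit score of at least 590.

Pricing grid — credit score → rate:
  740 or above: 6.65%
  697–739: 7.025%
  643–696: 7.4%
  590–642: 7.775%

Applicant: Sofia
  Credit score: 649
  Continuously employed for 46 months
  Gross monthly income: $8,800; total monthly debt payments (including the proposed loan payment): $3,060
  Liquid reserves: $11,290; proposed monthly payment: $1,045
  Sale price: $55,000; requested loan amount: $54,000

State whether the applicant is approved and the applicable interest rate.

Credit score 649 ≥ 590 (meets minimum)
Employment 46 ≥ 12 months
DTI: 3,060 ÷ 8,800 = 34.8%, within the 36% cap
Reserves: 11,290 ÷ 1,045 = 10.8 months (meets 6-month minimum)
LTV = 54,000/55,000 = 98.2% ≤ 110%
All requirements met. Score 649 falls in the 643–696 tier → 7.4%.

Approved at 7.4%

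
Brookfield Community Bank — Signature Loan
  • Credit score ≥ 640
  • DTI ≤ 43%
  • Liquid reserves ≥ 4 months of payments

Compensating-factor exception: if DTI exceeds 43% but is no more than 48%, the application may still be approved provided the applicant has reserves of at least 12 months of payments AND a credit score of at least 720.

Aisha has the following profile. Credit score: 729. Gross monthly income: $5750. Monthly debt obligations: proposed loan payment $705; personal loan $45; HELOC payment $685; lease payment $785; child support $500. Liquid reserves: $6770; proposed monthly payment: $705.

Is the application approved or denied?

Credit score 729 ≥ 640 (meets base)
Total debts = (705 + 45 + 685 + 785 + 500) = 2,720. DTI: 2,720 ÷ 5,750 = 47.3%, over the 43% base limit.
Reserves: 6,770 ÷ 705 = 9.6 months (meets 4-month minimum)
DTI 47.3% is within the 43%–48% exception band; checking compensating factors.
Reserves 9.6 < 12 months; credit score 729 ≥ 720.
Compensating-factor requirement not fully met.

Denied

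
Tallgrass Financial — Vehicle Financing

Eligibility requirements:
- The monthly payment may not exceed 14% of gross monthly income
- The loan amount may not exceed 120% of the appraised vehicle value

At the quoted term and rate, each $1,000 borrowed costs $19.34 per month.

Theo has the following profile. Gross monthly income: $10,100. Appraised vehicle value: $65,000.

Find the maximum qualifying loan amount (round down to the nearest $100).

$73,100

Payment cap: 14% × $10,100 = $1,414/month.
At $19.34 per $1,000, that supports 1,414/19.34 × 1,000 ≈ $73,112 → $73,100.
LTV cap: 120% × $65,000 = $78,000 → $78,000.
Binding constraint: payment-to-income.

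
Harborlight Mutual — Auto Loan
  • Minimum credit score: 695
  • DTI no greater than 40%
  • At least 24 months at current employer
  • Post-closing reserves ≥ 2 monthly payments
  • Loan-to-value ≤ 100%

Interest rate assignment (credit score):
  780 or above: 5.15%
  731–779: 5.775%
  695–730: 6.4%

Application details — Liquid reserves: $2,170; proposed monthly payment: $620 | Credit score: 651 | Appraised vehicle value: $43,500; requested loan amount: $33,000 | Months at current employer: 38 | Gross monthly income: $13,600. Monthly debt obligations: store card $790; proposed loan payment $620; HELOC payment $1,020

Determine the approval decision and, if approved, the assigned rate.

Credit score 651 < 695 (below minimum)
Total monthly debts = (790 + 620 + 1,020) = 2,430. DTI = 2,430/13,600 = 17.9% ≤ 40%
Employment 38 ≥ 24 months
Liquid reserves cover 2,170/620 = 3.5 months — ≥ 2 required
Loan-to-value = 33,000/43,500 = 75.9% — pass (100% max)
Not all requirements met → denied.

Denied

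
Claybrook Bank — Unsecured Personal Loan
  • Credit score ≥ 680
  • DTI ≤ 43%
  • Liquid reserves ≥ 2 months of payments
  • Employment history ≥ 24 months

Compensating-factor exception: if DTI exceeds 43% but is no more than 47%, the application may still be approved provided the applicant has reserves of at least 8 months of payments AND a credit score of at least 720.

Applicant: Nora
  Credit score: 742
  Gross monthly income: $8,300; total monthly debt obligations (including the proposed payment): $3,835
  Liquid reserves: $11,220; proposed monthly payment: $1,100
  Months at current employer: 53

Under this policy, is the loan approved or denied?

Credit score 742 ≥ 680 (meets base)
DTI = 3,835/8,300 = 46.2% > 43% — standard DTI limit exceeded.
Reserves = 11,220/1,100 = 10.2 months ≥ 2
Employment 53 ≥ 24 months
DTI 46.2% is within the 43%–47% exception band; checking compensating factors.
Reserves 10.2 ≥ 8 months; credit score 742 ≥ 720.
Both compensating conditions met → exception applies.

Approved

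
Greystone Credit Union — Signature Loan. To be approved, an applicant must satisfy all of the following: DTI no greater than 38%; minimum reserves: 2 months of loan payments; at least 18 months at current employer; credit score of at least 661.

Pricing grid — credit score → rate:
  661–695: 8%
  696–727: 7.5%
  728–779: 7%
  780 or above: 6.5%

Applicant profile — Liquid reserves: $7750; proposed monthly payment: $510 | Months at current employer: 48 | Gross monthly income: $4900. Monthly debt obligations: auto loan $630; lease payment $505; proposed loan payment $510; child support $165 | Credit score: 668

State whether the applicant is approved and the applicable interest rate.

Credit score 668 ≥ 661 (meets minimum)
Liquid reserves cover 7,750/510 = 15.2 months — ≥ 2 required
Total monthly debts = (630 + 505 + 510 + 165) = 1,810. Debt-to-income = 1,810/4,900 = 36.9% — meets 38% limit
Employment 48 ≥ 18 months
All requirements met. Score 668 falls in the 661–695 tier → 8%.

Approved at 8%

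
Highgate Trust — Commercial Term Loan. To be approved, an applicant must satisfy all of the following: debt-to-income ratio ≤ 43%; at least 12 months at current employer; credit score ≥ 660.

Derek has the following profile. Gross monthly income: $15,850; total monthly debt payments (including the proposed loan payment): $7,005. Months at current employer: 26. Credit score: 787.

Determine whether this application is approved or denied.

DTI: 7,005 ÷ 15,850 = 44.2%, exceeds the 43% cap
Employment 26 ≥ 12 months
Credit score 787 ≥ 660 (meets)
Fails on DTI.

Denied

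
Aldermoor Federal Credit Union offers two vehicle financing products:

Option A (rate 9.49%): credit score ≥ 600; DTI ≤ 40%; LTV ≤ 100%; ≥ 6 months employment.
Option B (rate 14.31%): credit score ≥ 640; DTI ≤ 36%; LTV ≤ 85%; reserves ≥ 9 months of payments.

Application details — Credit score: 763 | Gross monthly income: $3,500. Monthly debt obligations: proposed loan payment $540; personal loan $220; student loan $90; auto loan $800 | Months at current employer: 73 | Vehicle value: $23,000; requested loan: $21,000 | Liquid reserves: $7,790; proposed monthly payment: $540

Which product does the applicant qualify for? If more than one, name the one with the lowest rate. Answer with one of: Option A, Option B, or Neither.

Total debts = (540 + 220 + 90 + 800) = 1,650; DTI = 1,650/3,500 = 47.1%.
LTV = 21,000/23,000 = 91.3%.
Reserves = 7,790/540 = 14.4 months.
Option A: score 763 ≥ 600; DTI 47.1% > 40%; LTV 91.3% ≤ 100%; employment 73 ≥ 6 mo → does not qualify.
Option B: score 763 ≥ 640; DTI 47.1% > 36%; LTV 91.3% > 85%; reserves 14.4 ≥ 9 mo → does not qualify.

Neither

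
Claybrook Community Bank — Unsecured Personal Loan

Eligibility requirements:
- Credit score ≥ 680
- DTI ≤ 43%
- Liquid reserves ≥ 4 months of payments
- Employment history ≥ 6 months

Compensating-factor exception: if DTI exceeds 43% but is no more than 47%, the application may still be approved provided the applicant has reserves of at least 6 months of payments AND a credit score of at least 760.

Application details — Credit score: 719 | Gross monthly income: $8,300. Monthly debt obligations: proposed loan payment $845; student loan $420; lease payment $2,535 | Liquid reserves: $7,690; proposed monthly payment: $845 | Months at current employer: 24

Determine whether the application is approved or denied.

Denied

Credit score 719 ≥ 680 (meets base)
Total debts = (845 + 420 + 2,535) = 3,800. DTI = 3,800/8,300 = 45.8% > 43% — standard DTI limit exceeded.
Liquid reserves cover 7,690/845 = 9.1 months — ≥ 4 required
Employment 24 ≥ 6 months
45.8% falls in the override range (43%–47%), so the compensating-factor test applies.
Override check — reserves: 9.1 mo (ok); score: 719 (below 760).
Override conditions not both satisfied; exception does not apply.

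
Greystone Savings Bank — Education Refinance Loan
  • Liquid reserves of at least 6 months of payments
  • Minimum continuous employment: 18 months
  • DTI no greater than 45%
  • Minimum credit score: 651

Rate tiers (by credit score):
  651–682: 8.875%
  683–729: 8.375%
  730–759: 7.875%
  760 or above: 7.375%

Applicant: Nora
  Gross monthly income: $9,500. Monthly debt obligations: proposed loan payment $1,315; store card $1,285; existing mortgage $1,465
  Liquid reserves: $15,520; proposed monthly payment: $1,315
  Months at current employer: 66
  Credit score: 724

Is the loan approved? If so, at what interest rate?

Approved at 8.375%

Credit score 724 ≥ 651 (meets minimum)
Employment 66 ≥ 18 months
Reserves: 15,520 ÷ 1,315 = 11.8 months (meets 6-month minimum)
Total monthly debts = (1,315 + 1,285 + 1,465) = 4,065. DTI: 4,065 ÷ 9,500 = 42.8%, within the 45% cap
All requirements met. Score 724 falls in the 683–729 tier → 8.375%.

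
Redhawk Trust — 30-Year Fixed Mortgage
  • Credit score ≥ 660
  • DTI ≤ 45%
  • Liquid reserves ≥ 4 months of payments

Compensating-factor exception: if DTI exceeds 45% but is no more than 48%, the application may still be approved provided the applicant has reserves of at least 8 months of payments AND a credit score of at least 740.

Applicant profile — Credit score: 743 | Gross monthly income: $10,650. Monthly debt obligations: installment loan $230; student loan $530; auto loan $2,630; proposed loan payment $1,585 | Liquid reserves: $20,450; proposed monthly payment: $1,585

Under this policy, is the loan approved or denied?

Approved

Credit score 743 ≥ 660 (meets base)
Total debts = (230 + 530 + 2,630 + 1,585) = 4,975. DTI = 4,975/10,650 = 46.7% > 45% — standard DTI limit exceeded.
Liquid reserves cover 20,450/1,585 = 12.9 months — ≥ 4 required
DTI 46.7% is within the 45%–48% exception band; checking compensating factors.
Reserves 12.9 ≥ 8 months; credit score 743 ≥ 740.
Both compensating conditions met → exception applies.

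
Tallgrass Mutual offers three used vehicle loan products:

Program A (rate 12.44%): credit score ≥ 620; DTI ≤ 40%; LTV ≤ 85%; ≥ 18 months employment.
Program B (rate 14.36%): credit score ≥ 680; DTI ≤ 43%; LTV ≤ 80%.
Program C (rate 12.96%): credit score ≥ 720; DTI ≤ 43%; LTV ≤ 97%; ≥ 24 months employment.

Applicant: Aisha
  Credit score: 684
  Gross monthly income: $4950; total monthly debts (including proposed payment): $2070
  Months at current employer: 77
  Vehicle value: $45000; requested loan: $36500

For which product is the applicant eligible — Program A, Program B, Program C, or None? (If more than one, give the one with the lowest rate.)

DTI = 2,070/4,950 = 41.8%.
LTV = 36,500/45,000 = 81.1%.
Program A: score 684 ≥ 620; DTI 41.8% > 40%; LTV 81.1% ≤ 85%; employment 77 ≥ 18 mo → does not qualify.
Program B: score 684 ≥ 680; DTI 41.8% ≤ 43%; LTV 81.1% > 80% → does not qualify.
Program C: score 684 < 720; DTI 41.8% ≤ 43%; LTV 81.1% ≤ 97%; employment 77 ≥ 24 mo → does not qualify.

None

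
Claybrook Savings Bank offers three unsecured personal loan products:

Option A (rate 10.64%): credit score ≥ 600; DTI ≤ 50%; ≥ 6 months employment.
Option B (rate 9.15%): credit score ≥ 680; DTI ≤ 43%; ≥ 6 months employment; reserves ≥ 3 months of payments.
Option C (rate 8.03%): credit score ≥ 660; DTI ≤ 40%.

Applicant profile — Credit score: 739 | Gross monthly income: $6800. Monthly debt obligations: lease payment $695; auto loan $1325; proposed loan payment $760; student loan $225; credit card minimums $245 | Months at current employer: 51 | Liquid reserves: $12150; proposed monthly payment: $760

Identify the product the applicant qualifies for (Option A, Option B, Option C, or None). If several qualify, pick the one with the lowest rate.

Option A

Total debts = (695 + 1,325 + 760 + 225 + 245) = 3,250; DTI = 3,250/6,800 = 47.8%.
Reserves = 12,150/760 = 16.0 months.
Option A: score 739 ≥ 600; DTI 47.8% ≤ 50%; employment 51 ≥ 6 mo → qualifies.
Option B: score 739 ≥ 680; DTI 47.8% > 43%; employment 51 ≥ 6 mo; reserves 16.0 ≥ 3 mo → does not qualify.
Option C: score 739 ≥ 660; DTI 47.8% > 40% → does not qualify.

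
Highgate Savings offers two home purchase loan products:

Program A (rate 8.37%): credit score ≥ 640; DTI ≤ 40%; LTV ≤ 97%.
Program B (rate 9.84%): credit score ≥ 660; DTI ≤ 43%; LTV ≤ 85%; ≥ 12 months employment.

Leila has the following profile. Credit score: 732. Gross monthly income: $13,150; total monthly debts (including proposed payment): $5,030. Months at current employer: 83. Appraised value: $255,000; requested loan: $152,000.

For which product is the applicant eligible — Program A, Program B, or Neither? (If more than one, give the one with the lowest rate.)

Program A

DTI = 5,030/13,150 = 38.3%.
LTV = 152,000/255,000 = 59.6%.
Program A: score 732 ≥ 640; DTI 38.3% ≤ 40%; LTV 59.6% ≤ 97% → qualifies.
Program B: score 732 ≥ 660; DTI 38.3% ≤ 43%; LTV 59.6% ≤ 85%; employment 83 ≥ 12 mo → qualifies.
Qualifying: Program A, Program B. Lowest rate is 8.37% → Program A.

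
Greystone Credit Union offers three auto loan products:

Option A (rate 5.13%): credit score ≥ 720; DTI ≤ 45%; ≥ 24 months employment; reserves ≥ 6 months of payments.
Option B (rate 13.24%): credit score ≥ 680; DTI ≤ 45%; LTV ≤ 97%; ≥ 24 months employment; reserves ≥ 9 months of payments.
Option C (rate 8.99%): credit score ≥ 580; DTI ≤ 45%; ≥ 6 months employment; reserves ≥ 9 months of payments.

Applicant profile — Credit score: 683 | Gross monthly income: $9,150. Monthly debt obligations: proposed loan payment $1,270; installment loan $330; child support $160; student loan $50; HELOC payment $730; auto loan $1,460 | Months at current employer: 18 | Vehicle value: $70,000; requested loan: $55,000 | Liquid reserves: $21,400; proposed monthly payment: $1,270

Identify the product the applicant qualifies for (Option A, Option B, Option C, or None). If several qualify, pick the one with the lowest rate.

Total debts = (1,270 + 330 + 160 + 50 + 730 + 1,460) = 4,000; DTI = 4,000/9,150 = 43.7%.
LTV = 55,000/70,000 = 78.6%.
Reserves = 21,400/1,270 = 16.9 months.
Option A: score 683 < 720; DTI 43.7% ≤ 45%; employment 18 < 24 mo; reserves 16.9 ≥ 6 mo → does not qualify.
Option B: score 683 ≥ 680; DTI 43.7% ≤ 45%; LTV 78.6% ≤ 97%; employment 18 < 24 mo; reserves 16.9 ≥ 9 mo → does not qualify.
Option C: score 683 ≥ 580; DTI 43.7% ≤ 45%; employment 18 ≥ 6 mo; reserves 16.9 ≥ 9 mo → qualifies.

Option C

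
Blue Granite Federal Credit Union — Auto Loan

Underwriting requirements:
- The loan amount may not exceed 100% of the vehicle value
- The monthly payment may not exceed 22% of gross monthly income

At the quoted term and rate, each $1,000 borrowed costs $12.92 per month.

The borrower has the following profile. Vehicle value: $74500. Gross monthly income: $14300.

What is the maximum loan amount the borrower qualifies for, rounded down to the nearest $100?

$74,500

Payment cap: 22% × $14,300 = $3,146/month.
At $12.92 per $1,000, that supports 3,146/12.92 × 1,000 ≈ $243,498 → $243,400.
LTV cap: 100% × $74,500 = $74,500 → $74,500.
Binding constraint: loan-to-value.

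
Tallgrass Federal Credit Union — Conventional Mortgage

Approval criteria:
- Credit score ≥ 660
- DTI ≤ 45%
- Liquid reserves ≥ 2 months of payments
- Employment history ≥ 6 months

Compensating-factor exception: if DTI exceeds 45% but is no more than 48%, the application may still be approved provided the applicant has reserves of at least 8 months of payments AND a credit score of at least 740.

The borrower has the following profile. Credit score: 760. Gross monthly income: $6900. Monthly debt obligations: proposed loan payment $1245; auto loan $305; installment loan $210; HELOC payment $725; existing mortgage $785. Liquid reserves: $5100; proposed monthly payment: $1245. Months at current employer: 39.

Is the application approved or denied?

Denied

Credit score 760 ≥ 660 (meets base)
Total debts = (1,245 + 305 + 210 + 725 + 785) = 3,270. DTI = 3,270/6,900 = 47.4% > 45% — standard DTI limit exceeded.
Reserves: 5,100 ÷ 1,245 = 4.1 months (meets 2-month minimum)
Employment 39 ≥ 6 months
DTI 47.4% is within the 45%–48% exception band; checking compensating factors.
Reserves 4.1 < 8 months; credit score 760 ≥ 740.
Compensating-factor requirement not fully met.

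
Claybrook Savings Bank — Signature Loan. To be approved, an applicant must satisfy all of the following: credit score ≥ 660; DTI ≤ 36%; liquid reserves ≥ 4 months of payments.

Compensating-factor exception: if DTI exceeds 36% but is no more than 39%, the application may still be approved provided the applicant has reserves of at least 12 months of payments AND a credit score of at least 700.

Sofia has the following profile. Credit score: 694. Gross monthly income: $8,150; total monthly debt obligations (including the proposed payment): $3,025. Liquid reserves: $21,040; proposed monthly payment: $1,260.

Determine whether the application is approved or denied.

Credit score 694 ≥ 660 (meets base)
DTI: 3,025 ÷ 8,150 = 37.1%, over the 36% base limit.
Liquid reserves cover 21,040/1,260 = 16.7 months — ≥ 4 required
37.1% falls in the override range (36%–39%), so the compensating-factor test applies.
Override check — reserves: 16.7 mo (ok); score: 694 (below 700).
Compensating-factor requirement not fully met.

Denied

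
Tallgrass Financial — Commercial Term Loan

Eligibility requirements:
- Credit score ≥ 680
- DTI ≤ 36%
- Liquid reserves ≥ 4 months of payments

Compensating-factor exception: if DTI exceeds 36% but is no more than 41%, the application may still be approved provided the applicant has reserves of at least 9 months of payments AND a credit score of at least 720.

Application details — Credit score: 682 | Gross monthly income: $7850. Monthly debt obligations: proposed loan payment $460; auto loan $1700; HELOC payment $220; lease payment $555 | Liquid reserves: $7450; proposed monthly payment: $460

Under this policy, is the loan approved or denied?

Denied

Credit score 682 ≥ 680 (meets base)
Total debts = (460 + 1,700 + 220 + 555) = 2,935. DTI: 2,935 ÷ 7,850 = 37.4%, over the 36% base limit.
Reserves: 7,450 ÷ 460 = 16.2 months (meets 4-month minimum)
DTI 37.4% is within the 36%–41% exception band; checking compensating factors.
Override check — reserves: 16.2 mo (ok); score: 682 (below 720).
Override conditions not both satisfied; exception does not apply.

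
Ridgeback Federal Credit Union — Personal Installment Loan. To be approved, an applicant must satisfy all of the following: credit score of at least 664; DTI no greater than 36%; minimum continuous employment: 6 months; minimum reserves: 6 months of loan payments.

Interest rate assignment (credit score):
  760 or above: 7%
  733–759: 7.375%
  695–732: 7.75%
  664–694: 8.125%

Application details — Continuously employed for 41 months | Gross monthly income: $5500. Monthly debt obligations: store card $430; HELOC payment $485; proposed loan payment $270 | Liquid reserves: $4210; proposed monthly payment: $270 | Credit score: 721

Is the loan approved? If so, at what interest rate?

Credit score 721 ≥ 664 (meets minimum)
Liquid reserves cover 4,210/270 = 15.6 months — ≥ 6 required
Total monthly debts = (430 + 485 + 270) = 1,185. DTI = 1,185/5,500 = 21.5% ≤ 36%
Employment 41 ≥ 6 months
All requirements met. Score 721 falls in the 695–732 tier → 7.75%.

Approved at 7.75%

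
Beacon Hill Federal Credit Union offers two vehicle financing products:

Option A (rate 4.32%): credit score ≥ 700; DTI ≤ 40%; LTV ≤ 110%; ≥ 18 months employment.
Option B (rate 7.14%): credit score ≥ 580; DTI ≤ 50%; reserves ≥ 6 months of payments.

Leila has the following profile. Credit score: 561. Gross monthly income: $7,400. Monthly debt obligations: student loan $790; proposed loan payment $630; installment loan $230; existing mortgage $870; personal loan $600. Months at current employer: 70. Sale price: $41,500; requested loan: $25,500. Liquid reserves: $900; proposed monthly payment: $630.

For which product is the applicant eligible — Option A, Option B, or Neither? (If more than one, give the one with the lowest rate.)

Total debts = (790 + 630 + 230 + 870 + 600) = 3,120; DTI = 3,120/7,400 = 42.2%.
LTV = 25,500/41,500 = 61.4%.
Reserves = 900/630 = 1.4 months.
Option A: score 561 < 700; DTI 42.2% > 40%; LTV 61.4% ≤ 110%; employment 70 ≥ 18 mo → does not qualify.
Option B: score 561 < 580; DTI 42.2% ≤ 50%; reserves 1.4 < 6 mo → does not qualify.

Neither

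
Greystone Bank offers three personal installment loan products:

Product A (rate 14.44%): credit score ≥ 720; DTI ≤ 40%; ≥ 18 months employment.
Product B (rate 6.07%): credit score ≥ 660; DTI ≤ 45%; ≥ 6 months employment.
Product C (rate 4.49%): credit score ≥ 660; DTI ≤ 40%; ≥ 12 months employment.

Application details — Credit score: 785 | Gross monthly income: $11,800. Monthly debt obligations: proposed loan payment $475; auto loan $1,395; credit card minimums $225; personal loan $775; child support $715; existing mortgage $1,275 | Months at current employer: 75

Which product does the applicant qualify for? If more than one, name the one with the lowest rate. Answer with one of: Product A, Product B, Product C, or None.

Total debts = (475 + 1,395 + 225 + 775 + 715 + 1,275) = 4,860; DTI = 4,860/11,800 = 41.2%.
Product A: score 785 ≥ 720; DTI 41.2% > 40%; employment 75 ≥ 18 mo → does not qualify.
Product B: score 785 ≥ 660; DTI 41.2% ≤ 45%; employment 75 ≥ 6 mo → qualifies.
Product C: score 785 ≥ 660; DTI 41.2% > 40%; employment 75 ≥ 12 mo → does not qualify.

Product B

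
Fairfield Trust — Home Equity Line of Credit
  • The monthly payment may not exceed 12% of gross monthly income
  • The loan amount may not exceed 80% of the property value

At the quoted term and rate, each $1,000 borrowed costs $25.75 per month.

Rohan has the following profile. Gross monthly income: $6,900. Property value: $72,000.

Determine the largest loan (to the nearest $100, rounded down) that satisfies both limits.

$32,100

Payment cap: 12% × $6,900 = $828/month.
At $25.75 per $1,000, that supports 828/25.75 × 1,000 ≈ $32,155 → $32,100.
LTV cap: 80% × $72,000 = $57,600 → $57,600.
Binding constraint: payment-to-income.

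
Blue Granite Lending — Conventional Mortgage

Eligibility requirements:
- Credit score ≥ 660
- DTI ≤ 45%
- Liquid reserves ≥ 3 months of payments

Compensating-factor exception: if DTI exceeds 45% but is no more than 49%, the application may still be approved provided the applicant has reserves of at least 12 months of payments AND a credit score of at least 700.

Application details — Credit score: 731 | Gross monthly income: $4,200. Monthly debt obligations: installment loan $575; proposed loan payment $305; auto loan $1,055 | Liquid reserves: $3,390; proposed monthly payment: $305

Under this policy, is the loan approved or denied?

Denied

Credit score 731 ≥ 660 (meets base)
Total debts = (575 + 305 + 1,055) = 1,935. DTI = 1,935/4,200 = 46.1% > 45% — standard DTI limit exceeded.
Reserves: 3,390 ÷ 305 = 11.1 months (meets 3-month minimum)
DTI 46.1% is within the 45%–49% exception band; checking compensating factors.
Reserves 11.1 < 12 months; credit score 731 ≥ 700.
Compensating-factor requirement not fully met.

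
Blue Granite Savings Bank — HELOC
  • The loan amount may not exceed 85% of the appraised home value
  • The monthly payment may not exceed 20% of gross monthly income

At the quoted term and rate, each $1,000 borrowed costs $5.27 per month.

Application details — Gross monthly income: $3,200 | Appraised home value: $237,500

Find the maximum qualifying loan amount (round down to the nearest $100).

$121,400

Payment cap: 20% × $3,200 = $640/month.
At $5.27 per $1,000, that supports 640/5.27 × 1,000 ≈ $121,442 → $121,400.
LTV cap: 85% × $237,500 = $201,875 → $201,800.
Binding constraint: payment-to-income.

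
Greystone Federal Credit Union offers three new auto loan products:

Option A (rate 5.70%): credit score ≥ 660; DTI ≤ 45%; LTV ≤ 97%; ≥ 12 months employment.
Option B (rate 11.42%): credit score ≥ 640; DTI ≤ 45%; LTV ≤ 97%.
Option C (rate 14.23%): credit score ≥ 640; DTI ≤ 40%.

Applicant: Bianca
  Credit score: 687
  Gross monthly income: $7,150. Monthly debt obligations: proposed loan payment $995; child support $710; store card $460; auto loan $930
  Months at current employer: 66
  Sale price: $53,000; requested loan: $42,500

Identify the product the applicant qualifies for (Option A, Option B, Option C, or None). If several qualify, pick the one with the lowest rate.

Option A

Total debts = (995 + 710 + 460 + 930) = 3,095; DTI = 3,095/7,150 = 43.3%.
LTV = 42,500/53,000 = 80.2%.
Option A: score 687 ≥ 660; DTI 43.3% ≤ 45%; LTV 80.2% ≤ 97%; employment 66 ≥ 12 mo → qualifies.
Option B: score 687 ≥ 640; DTI 43.3% ≤ 45%; LTV 80.2% ≤ 97% → qualifies.
Option C: score 687 ≥ 640; DTI 43.3% > 40% → does not qualify.
Qualifying: Option A, Option B. Lowest rate is 5.70% → Option A.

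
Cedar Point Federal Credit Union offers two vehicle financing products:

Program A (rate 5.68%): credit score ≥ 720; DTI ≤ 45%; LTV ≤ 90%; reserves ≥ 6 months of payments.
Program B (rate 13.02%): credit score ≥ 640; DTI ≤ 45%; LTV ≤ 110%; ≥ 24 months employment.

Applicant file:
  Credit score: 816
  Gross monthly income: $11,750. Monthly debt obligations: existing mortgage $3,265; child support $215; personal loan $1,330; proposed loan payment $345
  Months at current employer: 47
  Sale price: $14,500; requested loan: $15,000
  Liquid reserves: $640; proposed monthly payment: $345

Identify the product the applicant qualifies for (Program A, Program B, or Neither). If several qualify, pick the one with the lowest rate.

Program B

Total debts = (3,265 + 215 + 1,330 + 345) = 5,155; DTI = 5,155/11,750 = 43.9%.
LTV = 15,000/14,500 = 103.4%.
Reserves = 640/345 = 1.9 months.
Program A: score 816 ≥ 720; DTI 43.9% ≤ 45%; LTV 103.4% > 90%; reserves 1.9 < 6 mo → does not qualify.
Program B: score 816 ≥ 640; DTI 43.9% ≤ 45%; LTV 103.4% ≤ 110%; employment 47 ≥ 24 mo → qualifies.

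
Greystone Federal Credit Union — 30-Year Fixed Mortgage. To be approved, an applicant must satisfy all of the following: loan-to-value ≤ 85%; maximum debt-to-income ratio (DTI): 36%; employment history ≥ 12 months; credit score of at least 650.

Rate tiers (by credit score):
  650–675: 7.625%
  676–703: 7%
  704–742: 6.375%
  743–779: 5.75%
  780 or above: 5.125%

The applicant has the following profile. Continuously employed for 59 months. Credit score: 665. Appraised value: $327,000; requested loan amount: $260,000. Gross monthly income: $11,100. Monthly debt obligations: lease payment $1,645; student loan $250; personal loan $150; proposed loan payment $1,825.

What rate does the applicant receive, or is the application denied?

Approved at 7.625%

Credit score 665 ≥ 650 (meets minimum)
Employment 59 ≥ 12 months
Total monthly debts = (1,645 + 250 + 150 + 1,825) = 3,870. Debt-to-income = 3,870/11,100 = 34.9% — meets 36% limit
Loan-to-value = 260,000/327,000 = 79.5% — pass (85% max)
All requirements met. Score 665 falls in the 650–675 tier → 7.625%.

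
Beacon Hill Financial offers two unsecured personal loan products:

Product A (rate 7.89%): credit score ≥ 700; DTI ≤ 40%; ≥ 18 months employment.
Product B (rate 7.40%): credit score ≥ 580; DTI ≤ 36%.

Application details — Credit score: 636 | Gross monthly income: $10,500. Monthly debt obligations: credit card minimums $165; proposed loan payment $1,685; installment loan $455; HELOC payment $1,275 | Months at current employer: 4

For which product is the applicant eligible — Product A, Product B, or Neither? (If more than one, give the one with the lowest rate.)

Total debts = (165 + 1,685 + 455 + 1,275) = 3,580; DTI = 3,580/10,500 = 34.1%.
Product A: score 636 < 700; DTI 34.1% ≤ 40%; employment 4 < 18 mo → does not qualify.
Product B: score 636 ≥ 580; DTI 34.1% ≤ 36% → qualifies.

Product B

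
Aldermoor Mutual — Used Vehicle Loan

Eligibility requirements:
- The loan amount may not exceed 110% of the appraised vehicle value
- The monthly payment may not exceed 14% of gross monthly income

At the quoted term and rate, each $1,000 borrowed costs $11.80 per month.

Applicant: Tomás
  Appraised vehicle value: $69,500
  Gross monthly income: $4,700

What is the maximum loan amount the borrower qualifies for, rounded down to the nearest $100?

Payment cap: 14% × $4,700 = $658/month.
At $11.80 per $1,000, that supports 658/11.80 × 1,000 ≈ $55,762 → $55,700.
LTV cap: 110% × $69,500 = $76,450 → $76,400.
Binding constraint: payment-to-income.

$55,700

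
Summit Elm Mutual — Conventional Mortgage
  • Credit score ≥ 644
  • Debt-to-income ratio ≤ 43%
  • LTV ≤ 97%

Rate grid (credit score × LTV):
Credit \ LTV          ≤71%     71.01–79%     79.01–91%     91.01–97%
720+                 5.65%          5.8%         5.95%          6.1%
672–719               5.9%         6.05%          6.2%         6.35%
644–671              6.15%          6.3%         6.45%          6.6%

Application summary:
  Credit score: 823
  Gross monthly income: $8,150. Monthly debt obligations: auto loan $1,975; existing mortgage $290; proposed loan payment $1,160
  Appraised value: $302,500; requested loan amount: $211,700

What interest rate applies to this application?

Credit score 823 ≥ 644; Total monthly debts = (1,975 + 290 + 1,160) = 3,425. Debt-to-income = 3,425/8,150 = 42% — meets 43% limit
LTV = 211,700/302,500 = 70% ≤ 97%
Score 823 is in the 720+ band; LTV 70% is in the ≤71% band → 5.65%.

5.65%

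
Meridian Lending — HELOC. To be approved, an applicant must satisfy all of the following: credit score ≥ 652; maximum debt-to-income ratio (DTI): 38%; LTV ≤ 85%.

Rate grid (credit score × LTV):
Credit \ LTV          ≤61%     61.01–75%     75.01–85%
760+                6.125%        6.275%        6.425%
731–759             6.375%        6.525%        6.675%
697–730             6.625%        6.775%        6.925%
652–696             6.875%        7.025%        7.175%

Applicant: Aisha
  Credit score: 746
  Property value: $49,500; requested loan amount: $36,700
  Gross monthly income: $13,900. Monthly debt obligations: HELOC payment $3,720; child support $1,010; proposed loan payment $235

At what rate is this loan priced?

6.525%

Credit score 746 ≥ 652; Total monthly debts = (3,720 + 1,010 + 235) = 4,965. Debt-to-income = 4,965/13,900 = 35.7% — meets 38% limit
LTV = 36,700/49,500 = 74.1% ≤ 85%
Score 746 is in the 731–759 band; LTV 74.1% is in the 61.01–75% band → 6.525%.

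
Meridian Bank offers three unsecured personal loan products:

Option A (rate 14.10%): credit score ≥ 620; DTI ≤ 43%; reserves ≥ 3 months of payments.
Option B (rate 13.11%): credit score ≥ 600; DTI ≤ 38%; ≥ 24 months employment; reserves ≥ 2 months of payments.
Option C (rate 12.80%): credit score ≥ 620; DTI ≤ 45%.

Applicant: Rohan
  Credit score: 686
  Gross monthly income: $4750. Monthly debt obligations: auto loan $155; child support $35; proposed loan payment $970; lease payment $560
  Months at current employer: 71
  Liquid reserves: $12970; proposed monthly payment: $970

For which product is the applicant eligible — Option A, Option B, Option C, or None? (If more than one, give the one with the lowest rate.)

Total debts = (155 + 35 + 970 + 560) = 1,720; DTI = 1,720/4,750 = 36.2%.
Reserves = 12,970/970 = 13.4 months.
Option A: score 686 ≥ 620; DTI 36.2% ≤ 43%; reserves 13.4 ≥ 3 mo → qualifies.
Option B: score 686 ≥ 600; DTI 36.2% ≤ 38%; employment 71 ≥ 24 mo; reserves 13.4 ≥ 2 mo → qualifies.
Option C: score 686 ≥ 620; DTI 36.2% ≤ 45% → qualifies.
Qualifying: Option A, Option B, Option C. Lowest rate is 12.80% → Option C.

Option C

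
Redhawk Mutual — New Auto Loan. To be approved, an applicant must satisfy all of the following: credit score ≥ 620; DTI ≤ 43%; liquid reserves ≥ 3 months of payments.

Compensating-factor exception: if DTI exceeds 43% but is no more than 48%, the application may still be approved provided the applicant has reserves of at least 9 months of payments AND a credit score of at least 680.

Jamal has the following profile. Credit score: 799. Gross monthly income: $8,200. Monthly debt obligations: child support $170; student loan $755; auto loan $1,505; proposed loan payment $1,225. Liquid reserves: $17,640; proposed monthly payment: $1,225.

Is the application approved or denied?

Credit score 799 ≥ 620 (meets base)
Total debts = (170 + 755 + 1,505 + 1,225) = 3,655. DTI = 3,655/8,200 = 44.6% > 43% — standard DTI limit exceeded.
Reserves = 17,640/1,225 = 14.4 months ≥ 3
44.6% falls in the override range (43%–48%), so the compensating-factor test applies.
Override check — reserves: 14.4 mo (ok); score: 799 (ok).
Both compensating conditions met → exception applies.

Approved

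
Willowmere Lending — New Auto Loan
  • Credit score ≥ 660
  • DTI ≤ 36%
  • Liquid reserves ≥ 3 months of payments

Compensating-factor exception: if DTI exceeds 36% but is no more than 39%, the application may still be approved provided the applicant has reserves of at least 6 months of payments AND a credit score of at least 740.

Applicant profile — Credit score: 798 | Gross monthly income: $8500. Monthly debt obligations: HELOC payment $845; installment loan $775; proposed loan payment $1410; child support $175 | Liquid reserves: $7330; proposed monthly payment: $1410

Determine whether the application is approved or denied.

Credit score 798 ≥ 660 (meets base)
Total debts = (845 + 775 + 1,410 + 175) = 3,205. DTI = 3,205/8,500 = 37.7% > 36% — standard DTI limit exceeded.
Liquid reserves cover 7,330/1,410 = 5.2 months — ≥ 3 required
DTI 37.7% is within the 36%–39% exception band; checking compensating factors.
Reserves 5.2 < 6 months; credit score 798 ≥ 740.
Compensating-factor requirement not fully met.

Denied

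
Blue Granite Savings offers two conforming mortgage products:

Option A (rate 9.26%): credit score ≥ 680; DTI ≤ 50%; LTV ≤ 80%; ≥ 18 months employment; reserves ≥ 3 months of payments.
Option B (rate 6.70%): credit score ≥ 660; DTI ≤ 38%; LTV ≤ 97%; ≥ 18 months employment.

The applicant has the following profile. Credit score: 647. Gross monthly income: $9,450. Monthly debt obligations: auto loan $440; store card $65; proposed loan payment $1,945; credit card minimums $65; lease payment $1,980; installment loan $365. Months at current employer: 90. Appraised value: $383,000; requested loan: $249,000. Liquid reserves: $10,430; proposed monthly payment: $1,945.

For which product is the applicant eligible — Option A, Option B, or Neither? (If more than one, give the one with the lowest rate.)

Total debts = (440 + 65 + 1,945 + 65 + 1,980 + 365) = 4,860; DTI = 4,860/9,450 = 51.4%.
LTV = 249,000/383,000 = 65%.
Reserves = 10,430/1,945 = 5.4 months.
Option A: score 647 < 680; DTI 51.4% > 50%; LTV 65% ≤ 80%; employment 90 ≥ 18 mo; reserves 5.4 ≥ 3 mo → does not qualify.
Option B: score 647 < 660; DTI 51.4% > 38%; LTV 65% ≤ 97%; employment 90 ≥ 18 mo → does not qualify.

Neither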